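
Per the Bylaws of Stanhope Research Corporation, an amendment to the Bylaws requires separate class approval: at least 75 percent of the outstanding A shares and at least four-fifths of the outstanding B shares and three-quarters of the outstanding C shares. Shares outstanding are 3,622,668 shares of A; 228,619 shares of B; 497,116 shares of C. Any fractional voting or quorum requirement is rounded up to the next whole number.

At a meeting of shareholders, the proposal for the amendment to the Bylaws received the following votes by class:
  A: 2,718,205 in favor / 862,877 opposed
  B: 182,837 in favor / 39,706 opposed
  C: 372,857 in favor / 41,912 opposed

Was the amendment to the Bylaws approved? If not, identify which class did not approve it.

A: 3/4 of 3622668 = 2717001; 2,717,001 required, 2,718,205 in favor — approved.
B: 4/5 of 228619 = 182895.20, rounded up to 182896; 182,896 required, 182,837 in favor — not approved.
C: 3/4 of 497116 = 372837; 372,837 required, 372,857 in favor — approved.

Not approved — the B shares did not give the required vote.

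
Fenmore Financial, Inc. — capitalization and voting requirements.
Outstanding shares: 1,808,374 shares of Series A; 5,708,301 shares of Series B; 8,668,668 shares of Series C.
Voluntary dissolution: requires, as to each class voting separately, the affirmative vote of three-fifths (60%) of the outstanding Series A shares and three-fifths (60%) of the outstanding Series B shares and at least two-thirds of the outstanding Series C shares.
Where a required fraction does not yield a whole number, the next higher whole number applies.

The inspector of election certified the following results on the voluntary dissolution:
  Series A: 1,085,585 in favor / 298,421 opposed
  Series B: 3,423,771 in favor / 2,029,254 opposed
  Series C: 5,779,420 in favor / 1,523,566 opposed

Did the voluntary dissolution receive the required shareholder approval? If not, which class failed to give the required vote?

Not approved — the Series B shares did not give the required vote.

Series A: 3/5 of 1808374 = 1085024.40, rounded up to 1085025; 1,085,025 required, 1,085,585 in favor — approved.
Series B: 3/5 of 5708301 = 3424980.60, rounded up to 3424981; 3,424,981 required, 3,423,771 in favor — not approved.
Series C: 2/3 of 8668668 = 5779112; 5,779,112 required, 5,779,420 in favor — approved.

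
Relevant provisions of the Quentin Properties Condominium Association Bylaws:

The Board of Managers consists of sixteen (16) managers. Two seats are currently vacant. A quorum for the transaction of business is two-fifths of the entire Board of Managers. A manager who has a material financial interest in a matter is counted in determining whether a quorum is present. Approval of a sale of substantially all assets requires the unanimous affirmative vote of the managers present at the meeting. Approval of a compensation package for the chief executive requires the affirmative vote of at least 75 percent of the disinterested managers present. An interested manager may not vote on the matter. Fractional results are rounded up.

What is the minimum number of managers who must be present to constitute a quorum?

2/5 of 16 = 6.40, rounded up to 7.

7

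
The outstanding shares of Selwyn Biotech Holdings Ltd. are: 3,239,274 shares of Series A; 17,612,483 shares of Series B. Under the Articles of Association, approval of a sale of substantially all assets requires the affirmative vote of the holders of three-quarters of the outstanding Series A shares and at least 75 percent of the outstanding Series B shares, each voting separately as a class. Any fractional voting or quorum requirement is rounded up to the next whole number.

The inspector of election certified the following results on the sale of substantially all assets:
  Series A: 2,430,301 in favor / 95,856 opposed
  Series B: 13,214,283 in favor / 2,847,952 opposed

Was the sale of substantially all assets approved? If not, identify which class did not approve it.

Approved — every class gave the required vote.

Series A: 3/4 of 3239274 = 2429455.50, rounded up to 2429456; 2,429,456 required, 2,430,301 in favor — approved.
Series B: 3/4 of 17612483 = 13209362.25, rounded up to 13209363; 13,209,363 required, 13,214,283 in favor — approved.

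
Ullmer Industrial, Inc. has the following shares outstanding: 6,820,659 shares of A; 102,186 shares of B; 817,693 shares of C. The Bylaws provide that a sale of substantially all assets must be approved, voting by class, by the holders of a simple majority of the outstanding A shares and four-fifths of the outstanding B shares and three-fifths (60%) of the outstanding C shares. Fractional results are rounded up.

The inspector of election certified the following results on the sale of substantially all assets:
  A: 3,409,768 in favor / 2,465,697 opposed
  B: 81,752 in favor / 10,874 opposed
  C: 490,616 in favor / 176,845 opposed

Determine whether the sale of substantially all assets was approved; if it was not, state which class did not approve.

Not approved — the A shares did not give the required vote.

A: a majority of 6820659 is 3410330; 3,410,330 required, 3,409,768 in favor — not approved.
B: 4/5 of 102186 = 81748.80, rounded up to 81749; 81,749 required, 81,752 in favor — approved.
C: 3/5 of 817693 = 490615.80, rounded up to 490616; 490,616 required, 490,616 in favor — approved.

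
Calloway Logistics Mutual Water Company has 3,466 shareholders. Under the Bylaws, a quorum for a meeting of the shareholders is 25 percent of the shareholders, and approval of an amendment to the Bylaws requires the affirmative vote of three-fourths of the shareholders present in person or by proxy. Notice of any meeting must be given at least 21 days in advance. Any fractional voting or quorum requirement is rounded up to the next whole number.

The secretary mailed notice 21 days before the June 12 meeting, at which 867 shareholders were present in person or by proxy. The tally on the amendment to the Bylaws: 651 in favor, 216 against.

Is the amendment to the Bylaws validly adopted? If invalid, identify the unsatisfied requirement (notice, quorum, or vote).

Valid — all requirements satisfied.

Notice: 21 days given; 21 required. Satisfied.
Quorum: 25% of 3,466 = 866.50, rounded up to 867; 867 present. Satisfied.
Vote: requires three-fourths of those present (867); 3/4 of 867 = 650.25, rounded up to 651, so 651 needed; 651 in favor. Satisfied.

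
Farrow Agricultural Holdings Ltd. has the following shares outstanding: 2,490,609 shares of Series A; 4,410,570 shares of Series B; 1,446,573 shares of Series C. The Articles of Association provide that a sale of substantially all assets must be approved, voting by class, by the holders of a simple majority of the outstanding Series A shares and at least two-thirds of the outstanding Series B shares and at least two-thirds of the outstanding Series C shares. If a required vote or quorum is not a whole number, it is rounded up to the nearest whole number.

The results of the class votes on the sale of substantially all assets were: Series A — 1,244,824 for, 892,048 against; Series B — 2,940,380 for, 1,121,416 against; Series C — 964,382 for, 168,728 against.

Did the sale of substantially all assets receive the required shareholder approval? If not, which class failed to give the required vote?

Series A: a majority of 2490609 is 1245305; 1,245,305 required, 1,244,824 in favor — not approved.
Series B: 2/3 of 4410570 = 2940380; 2,940,380 required, 2,940,380 in favor — approved.
Series C: 2/3 of 1446573 = 964382; 964,382 required, 964,382 in favor — approved.

Not approved — the Series A shares did not give the required vote.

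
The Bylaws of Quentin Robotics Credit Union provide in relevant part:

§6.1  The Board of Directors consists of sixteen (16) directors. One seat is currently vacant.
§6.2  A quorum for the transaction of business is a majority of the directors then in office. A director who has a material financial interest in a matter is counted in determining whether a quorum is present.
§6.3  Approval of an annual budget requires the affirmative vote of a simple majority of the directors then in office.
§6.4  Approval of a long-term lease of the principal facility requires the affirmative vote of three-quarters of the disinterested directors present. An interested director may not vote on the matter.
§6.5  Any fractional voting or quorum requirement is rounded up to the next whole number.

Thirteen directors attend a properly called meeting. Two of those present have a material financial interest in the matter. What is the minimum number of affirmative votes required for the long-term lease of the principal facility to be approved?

The long-term lease of the principal facility requires three-fourths of the disinterested directors present (13 − 2 = 11).
3/4 of 11 = 8.25, rounded up to 9.

9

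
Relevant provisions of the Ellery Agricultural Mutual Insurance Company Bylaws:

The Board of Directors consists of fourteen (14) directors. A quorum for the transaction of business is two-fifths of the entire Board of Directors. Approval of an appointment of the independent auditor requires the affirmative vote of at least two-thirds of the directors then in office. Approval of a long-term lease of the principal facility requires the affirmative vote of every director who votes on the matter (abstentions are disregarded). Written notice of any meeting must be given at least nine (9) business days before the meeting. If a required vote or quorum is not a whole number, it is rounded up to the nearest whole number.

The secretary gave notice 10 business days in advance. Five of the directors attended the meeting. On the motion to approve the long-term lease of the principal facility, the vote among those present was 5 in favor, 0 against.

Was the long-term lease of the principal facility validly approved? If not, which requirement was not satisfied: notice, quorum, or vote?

Notice: 10 business days given; 9 required (10 ≥ 9). Satisfied.
Quorum: 5 present; quorum is 6. Not satisfied.
Vote: the long-term lease of the principal facility requires the unanimous vote of the votes cast (5). Unanimous means all 5, so 5 affirmative votes are needed; 5 voted in favor. Satisfied. (Moot — without a quorum no business can be validly transacted.)

Invalid — quorum requirement not satisfied.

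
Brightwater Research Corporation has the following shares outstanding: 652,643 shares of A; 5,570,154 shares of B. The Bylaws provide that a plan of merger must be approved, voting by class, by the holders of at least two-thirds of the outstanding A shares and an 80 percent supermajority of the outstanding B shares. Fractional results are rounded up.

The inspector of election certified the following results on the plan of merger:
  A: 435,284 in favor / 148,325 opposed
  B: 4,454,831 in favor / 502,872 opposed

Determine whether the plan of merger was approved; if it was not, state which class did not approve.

A: 2/3 of 652643 = 435095.33, rounded up to 435096; 435,096 required, 435,284 in favor — approved.
B: 4/5 of 5570154 = 4456123.20, rounded up to 4456124; 4,456,124 required, 4,454,831 in favor — not approved.

Not approved — the B shares did not give the required vote.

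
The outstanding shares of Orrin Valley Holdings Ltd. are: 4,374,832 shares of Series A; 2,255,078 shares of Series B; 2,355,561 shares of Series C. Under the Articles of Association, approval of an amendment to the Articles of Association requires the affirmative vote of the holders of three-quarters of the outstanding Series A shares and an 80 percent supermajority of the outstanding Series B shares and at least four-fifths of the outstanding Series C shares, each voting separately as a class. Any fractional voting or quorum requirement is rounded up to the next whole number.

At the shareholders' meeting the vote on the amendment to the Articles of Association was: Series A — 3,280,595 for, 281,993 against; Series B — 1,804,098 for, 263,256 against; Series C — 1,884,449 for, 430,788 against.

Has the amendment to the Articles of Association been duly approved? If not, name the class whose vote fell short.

Not approved — the Series A shares did not give the required vote.

Series A: 3/4 of 4374832 = 3281124; 3,281,124 required, 3,280,595 in favor — not approved.
Series B: 4/5 of 2255078 = 1804062.40, rounded up to 1804063; 1,804,063 required, 1,804,098 in favor — approved.
Series C: 4/5 of 2355561 = 1884448.80, rounded up to 1884449; 1,884,449 required, 1,884,449 in favor — approved.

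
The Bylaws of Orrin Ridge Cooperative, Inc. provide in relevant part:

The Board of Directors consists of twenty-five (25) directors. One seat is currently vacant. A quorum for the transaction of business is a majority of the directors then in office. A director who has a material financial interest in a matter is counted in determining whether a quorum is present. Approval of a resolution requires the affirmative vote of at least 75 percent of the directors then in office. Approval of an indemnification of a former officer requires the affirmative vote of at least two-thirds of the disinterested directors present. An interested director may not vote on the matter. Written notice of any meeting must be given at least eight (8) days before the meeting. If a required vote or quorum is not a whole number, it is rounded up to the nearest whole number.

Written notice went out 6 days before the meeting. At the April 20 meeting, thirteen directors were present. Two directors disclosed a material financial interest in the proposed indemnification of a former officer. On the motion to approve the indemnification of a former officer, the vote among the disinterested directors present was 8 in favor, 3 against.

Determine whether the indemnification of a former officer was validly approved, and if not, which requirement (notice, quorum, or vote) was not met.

Invalid — notice requirement not satisfied.

Notice: 6 days given; 8 required (6 < 8). Not satisfied.
Quorum: 13 present (interested directors count toward quorum); quorum is 13. Satisfied.
Vote: the indemnification of a former officer requires two-thirds of the disinterested directors present (13 − 2 = 11). 2/3 of 11 = 7.33, rounded up to 8, so 8 affirmative votes are needed; 8 voted in favor. Satisfied.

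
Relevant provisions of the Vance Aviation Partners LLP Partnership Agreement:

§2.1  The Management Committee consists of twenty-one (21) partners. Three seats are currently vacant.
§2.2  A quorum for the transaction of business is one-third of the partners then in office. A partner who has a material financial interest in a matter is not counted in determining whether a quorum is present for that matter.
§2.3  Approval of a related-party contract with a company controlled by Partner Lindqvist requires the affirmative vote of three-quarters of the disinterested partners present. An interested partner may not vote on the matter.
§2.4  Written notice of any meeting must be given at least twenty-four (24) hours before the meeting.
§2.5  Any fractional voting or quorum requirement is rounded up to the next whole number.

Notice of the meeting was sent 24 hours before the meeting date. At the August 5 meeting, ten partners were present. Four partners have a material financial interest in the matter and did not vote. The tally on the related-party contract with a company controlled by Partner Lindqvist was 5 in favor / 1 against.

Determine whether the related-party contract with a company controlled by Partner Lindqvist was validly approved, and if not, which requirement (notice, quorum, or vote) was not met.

Notice: 24 hours given; 24 required (24 ≥ 24). Satisfied.
Quorum: 10 present, but the 4 interested partners do not count, leaving 6. Quorum is 6. Satisfied.
Vote: the related-party contract with a company controlled by Partner Lindqvist requires three-fourths of the disinterested partners present (10 − 4 = 6). 3/4 of 6 = 4.50, rounded up to 5, so 5 affirmative votes are needed; 5 voted in favor. Satisfied.

Valid — all requirements satisfied.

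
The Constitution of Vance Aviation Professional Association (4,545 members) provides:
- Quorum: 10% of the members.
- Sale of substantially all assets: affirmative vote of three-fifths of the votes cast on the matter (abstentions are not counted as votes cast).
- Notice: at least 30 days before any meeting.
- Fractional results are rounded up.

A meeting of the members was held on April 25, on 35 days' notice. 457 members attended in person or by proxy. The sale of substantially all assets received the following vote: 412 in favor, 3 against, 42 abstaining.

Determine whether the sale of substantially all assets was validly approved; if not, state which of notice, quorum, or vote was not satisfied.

Valid — all requirements satisfied.

Notice: 35 days given; 30 required. Satisfied.
Quorum: 10% of 4,545 = 454.50, rounded up to 455; 457 present. Satisfied.
Vote: requires three-fifths of the votes cast (457 − 42 abstaining = 415); 3/5 of 415 = 249, so 249 needed; 412 in favor. Satisfied.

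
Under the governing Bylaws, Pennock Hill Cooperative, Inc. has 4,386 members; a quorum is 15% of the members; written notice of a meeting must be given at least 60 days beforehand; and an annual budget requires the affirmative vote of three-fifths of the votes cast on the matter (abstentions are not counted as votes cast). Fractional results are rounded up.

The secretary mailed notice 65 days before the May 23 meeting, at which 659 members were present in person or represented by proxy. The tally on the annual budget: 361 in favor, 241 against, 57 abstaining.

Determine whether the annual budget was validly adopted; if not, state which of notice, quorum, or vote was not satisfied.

Invalid — vote requirement not satisfied.

Notice: 65 days given; 60 required. Satisfied.
Quorum: 15% of 4,386 = 657.90, rounded up to 658; 659 present. Satisfied.
Vote: requires three-fifths of the votes cast (659 − 57 abstaining = 602); 3/5 of 602 = 361.20, rounded up to 362, so 362 needed; 361 in favor. Not satisfied.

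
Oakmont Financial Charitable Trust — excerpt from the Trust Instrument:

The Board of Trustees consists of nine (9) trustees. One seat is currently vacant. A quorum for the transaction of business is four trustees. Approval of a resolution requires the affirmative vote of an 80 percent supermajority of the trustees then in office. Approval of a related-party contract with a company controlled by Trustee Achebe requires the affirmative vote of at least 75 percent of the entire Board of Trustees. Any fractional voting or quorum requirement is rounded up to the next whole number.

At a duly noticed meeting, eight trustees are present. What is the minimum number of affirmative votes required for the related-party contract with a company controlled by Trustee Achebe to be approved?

7

The related-party contract with a company controlled by Trustee Achebe requires three-fourths of the entire Board of Trustees (9).
3/4 of 9 = 6.75, rounded up to 7.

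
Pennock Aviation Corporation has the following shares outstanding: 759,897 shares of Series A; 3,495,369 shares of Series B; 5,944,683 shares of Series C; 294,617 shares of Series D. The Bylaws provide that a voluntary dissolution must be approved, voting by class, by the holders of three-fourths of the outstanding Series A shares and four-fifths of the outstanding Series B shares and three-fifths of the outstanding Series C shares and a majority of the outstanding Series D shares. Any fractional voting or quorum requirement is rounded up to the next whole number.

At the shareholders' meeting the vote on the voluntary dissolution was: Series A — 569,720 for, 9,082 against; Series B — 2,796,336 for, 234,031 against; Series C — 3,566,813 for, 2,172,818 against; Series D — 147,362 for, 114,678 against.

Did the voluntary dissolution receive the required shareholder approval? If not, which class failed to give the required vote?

Not approved — the Series A shares did not give the required vote.

Series A: 3/4 of 759897 = 569922.75, rounded up to 569923; 569,923 required, 569,720 in favor — not approved.
Series B: 4/5 of 3495369 = 2796295.20, rounded up to 2796296; 2,796,296 required, 2,796,336 in favor — approved.
Series C: 3/5 of 5944683 = 3566809.80, rounded up to 3566810; 3,566,810 required, 3,566,813 in favor — approved.
Series D: a majority of 294617 is 147309; 147,309 required, 147,362 in favor — approved.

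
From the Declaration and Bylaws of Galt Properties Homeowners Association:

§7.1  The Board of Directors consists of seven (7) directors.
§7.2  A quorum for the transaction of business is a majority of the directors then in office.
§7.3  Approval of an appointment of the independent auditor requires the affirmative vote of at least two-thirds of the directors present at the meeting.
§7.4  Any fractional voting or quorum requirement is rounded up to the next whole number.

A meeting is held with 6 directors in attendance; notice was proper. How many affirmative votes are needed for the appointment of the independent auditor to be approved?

The appointment of the independent auditor requires two-thirds of the directors present (6).
2/3 of 6 = 4.

4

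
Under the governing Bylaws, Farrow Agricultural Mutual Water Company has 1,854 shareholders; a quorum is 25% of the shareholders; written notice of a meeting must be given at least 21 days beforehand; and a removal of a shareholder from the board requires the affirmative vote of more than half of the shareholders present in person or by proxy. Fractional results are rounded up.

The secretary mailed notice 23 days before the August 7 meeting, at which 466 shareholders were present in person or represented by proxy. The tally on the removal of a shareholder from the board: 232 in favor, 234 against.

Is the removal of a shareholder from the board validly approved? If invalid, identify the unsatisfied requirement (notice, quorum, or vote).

Invalid — vote requirement not satisfied.

Notice: 23 days given; 21 required. Satisfied.
Quorum: 25% of 1,854 = 463.50, rounded up to 464; 466 present. Satisfied.
Vote: requires a majority of those present (466); a majority of 466 is 234, so 234 needed; 232 in favor. Not satisfied.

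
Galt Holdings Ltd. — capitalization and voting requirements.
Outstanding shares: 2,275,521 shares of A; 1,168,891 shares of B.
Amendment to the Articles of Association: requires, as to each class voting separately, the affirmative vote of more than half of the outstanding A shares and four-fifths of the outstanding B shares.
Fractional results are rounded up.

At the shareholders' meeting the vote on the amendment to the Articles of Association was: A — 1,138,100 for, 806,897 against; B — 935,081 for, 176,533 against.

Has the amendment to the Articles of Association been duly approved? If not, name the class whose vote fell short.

Not approved — the B shares did not give the required vote.

A: a majority of 2275521 is 1137761; 1,137,761 required, 1,138,100 in favor — approved.
B: 4/5 of 1168891 = 935112.80, rounded up to 935113; 935,113 required, 935,081 in favor — not approved.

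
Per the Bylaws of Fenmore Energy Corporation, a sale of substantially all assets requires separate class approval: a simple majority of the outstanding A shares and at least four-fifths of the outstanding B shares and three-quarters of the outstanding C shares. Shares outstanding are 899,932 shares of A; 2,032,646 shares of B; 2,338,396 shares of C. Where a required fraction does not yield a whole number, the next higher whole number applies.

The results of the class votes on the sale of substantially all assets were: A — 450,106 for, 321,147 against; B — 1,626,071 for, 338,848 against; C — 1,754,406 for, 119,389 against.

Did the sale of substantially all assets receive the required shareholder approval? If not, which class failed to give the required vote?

A: a majority of 899932 is 449967; 449,967 required, 450,106 in favor — approved.
B: 4/5 of 2032646 = 1626116.80, rounded up to 1626117; 1,626,117 required, 1,626,071 in favor — not approved.
C: 3/4 of 2338396 = 1753797; 1,753,797 required, 1,754,406 in favor — approved.

Not approved — the B shares did not give the required vote.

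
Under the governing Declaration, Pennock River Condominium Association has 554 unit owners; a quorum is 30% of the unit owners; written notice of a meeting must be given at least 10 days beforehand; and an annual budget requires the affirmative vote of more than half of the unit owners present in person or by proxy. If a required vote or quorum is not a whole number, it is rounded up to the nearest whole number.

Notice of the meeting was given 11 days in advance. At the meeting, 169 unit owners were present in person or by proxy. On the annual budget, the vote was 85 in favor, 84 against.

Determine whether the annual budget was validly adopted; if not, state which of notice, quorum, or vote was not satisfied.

Notice: 11 days given; 10 required. Satisfied.
Quorum: 30% of 554 = 166.20, rounded up to 167; 169 present. Satisfied.
Vote: requires a majority of those present (169); a majority of 169 is 85, so 85 needed; 85 in favor. Satisfied.

Valid — all requirements satisfied.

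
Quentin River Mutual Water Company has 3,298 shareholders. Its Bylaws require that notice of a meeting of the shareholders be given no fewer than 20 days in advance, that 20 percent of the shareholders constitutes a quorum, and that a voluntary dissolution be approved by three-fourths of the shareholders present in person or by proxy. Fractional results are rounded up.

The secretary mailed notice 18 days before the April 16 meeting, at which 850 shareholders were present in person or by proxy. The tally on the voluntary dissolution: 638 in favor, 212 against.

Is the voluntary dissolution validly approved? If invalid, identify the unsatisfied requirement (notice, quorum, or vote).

Notice: 18 days given; 20 required. Not satisfied.
Quorum: 20% of 3,298 = 659.60, rounded up to 660; 850 present. Satisfied.
Vote: requires three-fourths of those present (850); 3/4 of 850 = 637.50, rounded up to 638, so 638 needed; 638 in favor. Satisfied.

Invalid — notice requirement not satisfied.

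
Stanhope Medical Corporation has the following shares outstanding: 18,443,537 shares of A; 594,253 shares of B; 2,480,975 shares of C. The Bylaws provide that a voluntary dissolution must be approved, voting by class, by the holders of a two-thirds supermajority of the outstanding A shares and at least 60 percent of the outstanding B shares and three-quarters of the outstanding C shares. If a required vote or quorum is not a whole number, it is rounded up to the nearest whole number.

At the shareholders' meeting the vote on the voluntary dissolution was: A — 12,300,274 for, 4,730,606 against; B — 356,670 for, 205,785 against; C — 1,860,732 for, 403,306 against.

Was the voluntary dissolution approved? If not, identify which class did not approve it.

A: 2/3 of 18443537 = 12295691.33, rounded up to 12295692; 12,295,692 required, 12,300,274 in favor — approved.
B: 3/5 of 594253 = 356551.80, rounded up to 356552; 356,552 required, 356,670 in favor — approved.
C: 3/4 of 2480975 = 1860731.25, rounded up to 1860732; 1,860,732 required, 1,860,732 in favor — approved.

Approved — every class gave the required vote.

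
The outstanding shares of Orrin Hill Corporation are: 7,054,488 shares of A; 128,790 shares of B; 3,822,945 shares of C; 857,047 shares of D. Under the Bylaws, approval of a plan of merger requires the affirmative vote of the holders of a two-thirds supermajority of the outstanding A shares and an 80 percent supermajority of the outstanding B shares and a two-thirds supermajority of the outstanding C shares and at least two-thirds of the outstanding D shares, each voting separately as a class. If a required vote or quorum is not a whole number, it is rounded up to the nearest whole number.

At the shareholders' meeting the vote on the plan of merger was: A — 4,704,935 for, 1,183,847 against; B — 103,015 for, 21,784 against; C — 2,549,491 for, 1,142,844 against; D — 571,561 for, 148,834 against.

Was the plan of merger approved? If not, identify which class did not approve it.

Not approved — the B shares did not give the required vote.

A: 2/3 of 7054488 = 4702992; 4,702,992 required, 4,704,935 in favor — approved.
B: 4/5 of 128790 = 103032; 103,032 required, 103,015 in favor — not approved.
C: 2/3 of 3822945 = 2548630; 2,548,630 required, 2,549,491 in favor — approved.
D: 2/3 of 857047 = 571364.67, rounded up to 571365; 571,365 required, 571,561 in favor — approved.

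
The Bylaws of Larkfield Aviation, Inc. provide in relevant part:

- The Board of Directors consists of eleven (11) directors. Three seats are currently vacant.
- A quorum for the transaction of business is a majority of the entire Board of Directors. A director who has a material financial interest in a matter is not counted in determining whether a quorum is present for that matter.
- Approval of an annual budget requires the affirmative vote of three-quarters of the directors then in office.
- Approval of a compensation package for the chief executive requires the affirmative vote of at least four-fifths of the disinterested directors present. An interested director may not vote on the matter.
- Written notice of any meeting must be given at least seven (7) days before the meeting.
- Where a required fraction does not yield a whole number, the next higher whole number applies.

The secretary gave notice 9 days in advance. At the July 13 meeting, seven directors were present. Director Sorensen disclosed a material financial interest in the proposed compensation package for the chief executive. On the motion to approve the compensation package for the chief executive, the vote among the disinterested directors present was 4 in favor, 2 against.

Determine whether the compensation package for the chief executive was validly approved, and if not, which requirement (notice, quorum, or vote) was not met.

Invalid — vote requirement not satisfied.

Notice: 9 days given; 7 required (9 ≥ 7). Satisfied.
Quorum: 7 present, but the 1 interested director does not count, leaving 6. Quorum is 6. Satisfied.
Vote: the compensation package for the chief executive requires four-fifths of the disinterested directors present (7 − 1 = 6). 4/5 of 6 = 4.80, rounded up to 5, so 5 affirmative votes are needed; 4 voted in favor. Not satisfied.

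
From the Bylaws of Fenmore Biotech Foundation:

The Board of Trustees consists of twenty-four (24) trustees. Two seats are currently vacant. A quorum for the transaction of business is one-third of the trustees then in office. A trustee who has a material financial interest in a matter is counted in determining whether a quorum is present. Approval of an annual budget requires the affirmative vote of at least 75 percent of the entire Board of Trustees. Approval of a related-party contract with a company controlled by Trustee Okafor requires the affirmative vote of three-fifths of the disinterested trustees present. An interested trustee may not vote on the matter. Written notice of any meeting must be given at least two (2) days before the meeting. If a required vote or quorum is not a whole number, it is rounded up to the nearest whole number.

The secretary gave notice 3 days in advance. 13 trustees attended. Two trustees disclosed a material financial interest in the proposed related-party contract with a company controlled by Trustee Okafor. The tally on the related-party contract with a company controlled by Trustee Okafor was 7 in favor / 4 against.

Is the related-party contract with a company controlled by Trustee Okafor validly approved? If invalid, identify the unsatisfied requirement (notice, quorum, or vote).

Valid — all requirements satisfied.

Notice: 3 days given; 2 required (3 ≥ 2). Satisfied.
Quorum: 13 present (interested trustees count toward quorum); quorum is 8. Satisfied.
Vote: the related-party contract with a company controlled by Trustee Okafor requires three-fifths of the disinterested trustees present (13 − 2 = 11). 3/5 of 11 = 6.60, rounded up to 7, so 7 affirmative votes are needed; 7 voted in favor. Satisfied.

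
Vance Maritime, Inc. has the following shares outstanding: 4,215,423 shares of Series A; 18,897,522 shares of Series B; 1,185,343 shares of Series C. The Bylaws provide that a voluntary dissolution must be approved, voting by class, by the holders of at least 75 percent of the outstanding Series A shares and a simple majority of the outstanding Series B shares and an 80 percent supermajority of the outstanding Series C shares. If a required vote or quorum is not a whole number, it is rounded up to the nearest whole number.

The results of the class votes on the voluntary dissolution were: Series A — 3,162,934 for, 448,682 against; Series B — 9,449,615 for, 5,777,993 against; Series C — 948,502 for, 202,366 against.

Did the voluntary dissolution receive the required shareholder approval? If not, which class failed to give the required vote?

Series A: 3/4 of 4215423 = 3161567.25, rounded up to 3161568; 3,161,568 required, 3,162,934 in favor — approved.
Series B: a majority of 18897522 is 9448762; 9,448,762 required, 9,449,615 in favor — approved.
Series C: 4/5 of 1185343 = 948274.40, rounded up to 948275; 948,275 required, 948,502 in favor — approved.

Approved — every class gave the required vote.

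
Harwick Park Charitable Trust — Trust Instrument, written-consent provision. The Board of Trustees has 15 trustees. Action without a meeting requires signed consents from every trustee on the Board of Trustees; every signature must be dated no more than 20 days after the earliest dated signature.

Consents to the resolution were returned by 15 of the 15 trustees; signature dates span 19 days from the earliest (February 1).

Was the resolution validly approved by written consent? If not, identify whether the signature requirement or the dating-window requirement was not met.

Effective — both the signature and dating-window requirements are satisfied.

Signatures required: all of 15 — unanimous means all 15, so 15 needed; 15 signed. Sufficient.
Dating window: the latest signature is 19 days after the earliest; the limit is 20 days. Within the window.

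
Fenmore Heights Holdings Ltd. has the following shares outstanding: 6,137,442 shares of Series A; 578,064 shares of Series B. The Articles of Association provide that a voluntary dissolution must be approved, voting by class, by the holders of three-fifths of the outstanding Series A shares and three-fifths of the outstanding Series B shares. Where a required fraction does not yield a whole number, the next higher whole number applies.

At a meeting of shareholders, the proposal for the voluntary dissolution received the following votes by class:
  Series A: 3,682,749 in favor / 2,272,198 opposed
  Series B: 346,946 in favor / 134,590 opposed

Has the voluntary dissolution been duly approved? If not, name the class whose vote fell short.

Approved — every class gave the required vote.

Series A: 3/5 of 6137442 = 3682465.20, rounded up to 3682466; 3,682,466 required, 3,682,749 in favor — approved.
Series B: 3/5 of 578064 = 346838.40, rounded up to 346839; 346,839 required, 346,946 in favor — approved.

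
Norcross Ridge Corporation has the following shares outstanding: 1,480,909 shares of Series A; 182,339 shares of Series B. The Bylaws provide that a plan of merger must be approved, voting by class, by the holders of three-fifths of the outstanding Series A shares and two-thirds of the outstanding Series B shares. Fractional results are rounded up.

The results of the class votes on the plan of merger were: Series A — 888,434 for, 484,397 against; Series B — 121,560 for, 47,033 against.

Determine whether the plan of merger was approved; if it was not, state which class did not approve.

Series A: 3/5 of 1480909 = 888545.40, rounded up to 888546; 888,546 required, 888,434 in favor — not approved.
Series B: 2/3 of 182339 = 121559.33, rounded up to 121560; 121,560 required, 121,560 in favor — approved.

Not approved — the Series A shares did not give the required vote.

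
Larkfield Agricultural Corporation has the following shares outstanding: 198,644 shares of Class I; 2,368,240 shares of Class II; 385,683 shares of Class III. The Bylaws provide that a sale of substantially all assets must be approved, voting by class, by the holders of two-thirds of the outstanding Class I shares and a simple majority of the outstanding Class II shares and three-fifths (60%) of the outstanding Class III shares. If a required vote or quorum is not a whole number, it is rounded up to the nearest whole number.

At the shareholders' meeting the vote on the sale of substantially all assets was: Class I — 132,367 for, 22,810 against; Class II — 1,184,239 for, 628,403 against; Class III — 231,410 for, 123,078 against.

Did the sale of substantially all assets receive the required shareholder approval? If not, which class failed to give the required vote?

Class I: 2/3 of 198644 = 132429.33, rounded up to 132430; 132,430 required, 132,367 in favor — not approved.
Class II: a majority of 2368240 is 1184121; 1,184,121 required, 1,184,239 in favor — approved.
Class III: 3/5 of 385683 = 231409.80, rounded up to 231410; 231,410 required, 231,410 in favor — approved.

Not approved — the Class I shares did not give the required vote.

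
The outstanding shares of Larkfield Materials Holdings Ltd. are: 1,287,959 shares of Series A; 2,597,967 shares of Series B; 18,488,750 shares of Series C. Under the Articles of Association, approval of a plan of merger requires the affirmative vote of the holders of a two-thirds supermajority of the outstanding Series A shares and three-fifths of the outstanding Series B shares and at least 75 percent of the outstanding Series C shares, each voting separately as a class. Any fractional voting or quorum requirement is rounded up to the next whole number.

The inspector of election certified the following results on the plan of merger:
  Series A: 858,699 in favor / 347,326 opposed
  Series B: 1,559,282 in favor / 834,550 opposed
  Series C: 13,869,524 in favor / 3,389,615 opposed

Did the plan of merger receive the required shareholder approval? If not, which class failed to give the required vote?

Series A: 2/3 of 1287959 = 858639.33, rounded up to 858640; 858,640 required, 858,699 in favor — approved.
Series B: 3/5 of 2597967 = 1558780.20, rounded up to 1558781; 1,558,781 required, 1,559,282 in favor — approved.
Series C: 3/4 of 18488750 = 13866562.50, rounded up to 13866563; 13,866,563 required, 13,869,524 in favor — approved.

Approved — every class gave the required vote.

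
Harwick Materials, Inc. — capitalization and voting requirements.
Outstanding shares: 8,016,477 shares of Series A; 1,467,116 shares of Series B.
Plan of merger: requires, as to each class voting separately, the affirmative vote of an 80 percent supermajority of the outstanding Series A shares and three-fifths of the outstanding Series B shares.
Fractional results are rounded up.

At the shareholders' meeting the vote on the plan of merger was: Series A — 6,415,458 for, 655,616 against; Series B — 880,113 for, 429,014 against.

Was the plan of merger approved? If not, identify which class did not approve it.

Not approved — the Series B shares did not give the required vote.

Series A: 4/5 of 8016477 = 6413181.60, rounded up to 6413182; 6,413,182 required, 6,415,458 in favor — approved.
Series B: 3/5 of 1467116 = 880269.60, rounded up to 880270; 880,270 required, 880,113 in favor — not approved.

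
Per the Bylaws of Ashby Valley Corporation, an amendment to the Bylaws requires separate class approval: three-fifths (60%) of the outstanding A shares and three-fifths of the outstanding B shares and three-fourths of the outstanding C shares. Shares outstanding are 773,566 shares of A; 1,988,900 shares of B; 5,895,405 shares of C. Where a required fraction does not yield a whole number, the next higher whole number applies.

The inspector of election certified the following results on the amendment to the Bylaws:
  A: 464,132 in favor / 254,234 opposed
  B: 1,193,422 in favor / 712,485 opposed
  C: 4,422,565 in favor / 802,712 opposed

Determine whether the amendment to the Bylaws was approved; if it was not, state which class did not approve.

A: 3/5 of 773566 = 464139.60, rounded up to 464140; 464,140 required, 464,132 in favor — not approved.
B: 3/5 of 1988900 = 1193340; 1,193,340 required, 1,193,422 in favor — approved.
C: 3/4 of 5895405 = 4421553.75, rounded up to 4421554; 4,421,554 required, 4,422,565 in favor — approved.

Not approved — the A shares did not give the required vote.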